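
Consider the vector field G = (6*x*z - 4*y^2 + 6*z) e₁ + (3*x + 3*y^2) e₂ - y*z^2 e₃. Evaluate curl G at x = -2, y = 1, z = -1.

(-1, -6, 11)

(∇×G)₁ = ∂G₃/∂y − ∂G₂/∂z = -z^2
(∇×G)₂ = ∂G₁/∂z − ∂G₃/∂x = 6*x + 6
(∇×G)₃ = ∂G₂/∂x − ∂G₁/∂y = 8*y + 3
∇×G = (-z^2, 6*x + 6, 8*y + 3)
At (-2, 1, -1): (-1, -6, 11).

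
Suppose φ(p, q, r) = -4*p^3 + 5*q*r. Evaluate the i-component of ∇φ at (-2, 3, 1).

(∇φ)_1 = ∂φ/∂p = -12*p^2
At (-2, 3, 1): -48.

-48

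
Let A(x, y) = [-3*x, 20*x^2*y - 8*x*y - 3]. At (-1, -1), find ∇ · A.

∂A₁/∂x = -3
∂A₂/∂y = 20*x^2 - 8*x
∇·A = 20*x^2 - 8*x - 3
At (-1, -1): 25.

25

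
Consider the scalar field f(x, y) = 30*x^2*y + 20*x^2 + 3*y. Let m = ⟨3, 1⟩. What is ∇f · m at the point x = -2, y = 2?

-837

∂f/∂x = 60*x*y + 40*x
∂f/∂y = 30*x^2 + 3
∇f at (-2, 2) = (-320, 123)
∇f · m = (-320)(3) + (123)(1) = -837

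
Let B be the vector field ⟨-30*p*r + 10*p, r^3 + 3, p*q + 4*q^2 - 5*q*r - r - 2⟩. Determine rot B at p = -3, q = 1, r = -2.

(∇×B)₁ = ∂B₃/∂q − ∂B₂/∂r = p + 8*q - 3*r^2 - 5*r
(∇×B)₂ = ∂B₁/∂r − ∂B₃/∂p = -30*p - q
(∇×B)₃ = ∂B₂/∂p − ∂B₁/∂q = 0
∇×B = (p + 8*q - 3*r^2 - 5*r, -30*p - q, 0)
At (-3, 1, -2): (3, 89, 0).

(3, 89, 0)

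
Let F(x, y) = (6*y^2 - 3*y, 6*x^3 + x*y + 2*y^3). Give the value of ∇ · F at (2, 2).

26

∂F₁/∂x = 0
∂F₂/∂y = x + 6*y^2
∇·F = x + 6*y^2
At (2, 2): 26.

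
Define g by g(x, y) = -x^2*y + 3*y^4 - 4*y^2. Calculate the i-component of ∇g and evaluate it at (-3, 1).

(∇g)_1 = ∂g/∂x = -2*x*y
At (-3, 1): 6.

6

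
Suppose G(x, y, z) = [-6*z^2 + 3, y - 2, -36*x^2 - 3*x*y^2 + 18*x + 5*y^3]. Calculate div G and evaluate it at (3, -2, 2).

1

∂G₁/∂x = 0
∂G₂/∂y = 1
∂G₃/∂z = 0
∇·G = 1
At (3, -2, 2): 1.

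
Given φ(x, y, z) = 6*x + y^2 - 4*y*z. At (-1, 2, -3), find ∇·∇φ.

∂²φ/∂x² = 0
∂²φ/∂y² = 2
∂²φ/∂z² = 0
∇²φ = 2
At (-1, 2, -3): 2.

2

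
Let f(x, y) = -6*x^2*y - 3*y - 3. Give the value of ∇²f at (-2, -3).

36

∂²f/∂x² = -12*y
∂²f/∂y² = 0
∇²f = -12*y
At (-2, -3): 36.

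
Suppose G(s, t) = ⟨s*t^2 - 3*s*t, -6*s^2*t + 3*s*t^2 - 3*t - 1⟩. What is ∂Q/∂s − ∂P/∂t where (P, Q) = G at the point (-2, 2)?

62

∂G₂/∂s = -12*s*t + 3*t^2
∂G₁/∂t = 2*s*t - 3*s
Scalar curl = -14*s*t + 3*s + 3*t^2
At (-2, 2): 62.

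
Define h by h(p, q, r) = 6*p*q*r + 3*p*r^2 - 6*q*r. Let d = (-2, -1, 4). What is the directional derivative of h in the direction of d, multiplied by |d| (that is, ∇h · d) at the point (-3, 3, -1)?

∂h/∂p = 6*q*r + 3*r^2
∂h/∂q = 6*p*r - 6*r
∂h/∂r = 6*p*q + 6*p*r - 6*q
∇h at (-3, 3, -1) = (-15, 24, -54)
∇h · d = (-15)(-2) + (24)(-1) + (-54)(4) = -210

-210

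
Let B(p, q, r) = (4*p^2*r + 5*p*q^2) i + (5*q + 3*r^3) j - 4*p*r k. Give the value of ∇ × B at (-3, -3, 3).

(-81, 48, -90)

(∇×B)₁ = ∂B₃/∂q − ∂B₂/∂r = -9*r^2
(∇×B)₂ = ∂B₁/∂r − ∂B₃/∂p = 4*p^2 + 4*r
(∇×B)₃ = ∂B₂/∂p − ∂B₁/∂q = -10*p*q
∇×B = (-9*r^2, 4*p^2 + 4*r, -10*p*q)
At (-3, -3, 3): (-81, 48, -90).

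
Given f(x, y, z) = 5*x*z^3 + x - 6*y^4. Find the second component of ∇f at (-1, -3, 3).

(∇f)_2 = ∂f/∂y = -24*y^3
At (-1, -3, 3): 648.

648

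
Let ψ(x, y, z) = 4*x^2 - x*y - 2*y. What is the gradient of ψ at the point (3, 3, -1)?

∂ψ/∂x = 8*x - y
∂ψ/∂y = -x - 2
∂ψ/∂z = 0
∇ψ = (8*x - y, -x - 2, 0)
At (3, 3, -1): (21, -5, 0).

(21, -5, 0)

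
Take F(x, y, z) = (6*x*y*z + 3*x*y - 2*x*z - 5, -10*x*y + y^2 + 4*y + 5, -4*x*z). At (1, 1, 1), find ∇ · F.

∂F₁/∂x = 6*y*z + 3*y - 2*z
∂F₂/∂y = -10*x + 2*y + 4
∂F₃/∂z = -4*x
∇·F = -14*x + 6*y*z + 5*y - 2*z + 4
At (1, 1, 1): -1.

-1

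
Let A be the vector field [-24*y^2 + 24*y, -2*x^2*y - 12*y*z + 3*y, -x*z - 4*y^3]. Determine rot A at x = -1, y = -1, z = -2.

(∇×A)₁ = ∂A₃/∂y − ∂A₂/∂z = -12*y^2 + 12*y
(∇×A)₂ = ∂A₁/∂z − ∂A₃/∂x = z
(∇×A)₃ = ∂A₂/∂x − ∂A₁/∂y = -4*x*y + 48*y - 24
∇×A = (-12*y^2 + 12*y, z, -4*x*y + 48*y - 24)
At (-1, -1, -2): (-24, -2, -76).

(-24, -2, -76)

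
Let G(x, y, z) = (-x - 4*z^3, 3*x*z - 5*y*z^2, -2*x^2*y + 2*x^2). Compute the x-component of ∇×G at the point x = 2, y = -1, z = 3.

(∇×G)_1 = ∂G₃/∂y − ∂G₂/∂z
= -2*x^2 − (3*x - 10*y*z)
= -2*x^2 - 3*x + 10*y*z
At (2, -1, 3): -44.

-44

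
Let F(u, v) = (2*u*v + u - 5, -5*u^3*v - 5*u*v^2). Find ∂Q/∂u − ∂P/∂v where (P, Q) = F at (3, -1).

124

∂F₂/∂u = -15*u^2*v - 5*v^2
∂F₁/∂v = 2*u
Scalar curl = -15*u^2*v - 2*u - 5*v^2
At (3, -1): 124.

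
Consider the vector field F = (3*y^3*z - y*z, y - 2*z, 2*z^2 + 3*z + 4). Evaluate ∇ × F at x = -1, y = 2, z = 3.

(2, 22, -105)

(∇×F)₁ = ∂F₃/∂y − ∂F₂/∂z = 2
(∇×F)₂ = ∂F₁/∂z − ∂F₃/∂x = 3*y^3 - y
(∇×F)₃ = ∂F₂/∂x − ∂F₁/∂y = -9*y^2*z + z
∇×F = (2, 3*y^3 - y, -9*y^2*z + z)
At (-1, 2, 3): (2, 22, -105).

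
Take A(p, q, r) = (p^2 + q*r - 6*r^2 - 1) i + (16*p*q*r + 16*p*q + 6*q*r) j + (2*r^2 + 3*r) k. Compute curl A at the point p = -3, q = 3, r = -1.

(∇×A)₁ = ∂A₃/∂q − ∂A₂/∂r = -16*p*q - 6*q
(∇×A)₂ = ∂A₁/∂r − ∂A₃/∂p = q - 12*r
(∇×A)₃ = ∂A₂/∂p − ∂A₁/∂q = 16*q*r + 16*q - r
∇×A = (-16*p*q - 6*q, q - 12*r, 16*q*r + 16*q - r)
At (-3, 3, -1): (126, 15, 1).

(126, 15, 1)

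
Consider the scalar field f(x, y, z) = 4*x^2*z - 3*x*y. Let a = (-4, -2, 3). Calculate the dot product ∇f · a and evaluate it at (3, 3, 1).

∂f/∂x = 8*x*z - 3*y
∂f/∂y = -3*x
∂f/∂z = 4*x^2
∇f at (3, 3, 1) = (15, -9, 36)
∇f · a = (15)(-4) + (-9)(-2) + (36)(3) = 66

66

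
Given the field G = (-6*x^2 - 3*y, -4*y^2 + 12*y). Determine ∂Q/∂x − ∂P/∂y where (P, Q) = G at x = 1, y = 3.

3

∂G₂/∂x = 0
∂G₁/∂y = -3
Scalar curl = 3
At (1, 3): 3.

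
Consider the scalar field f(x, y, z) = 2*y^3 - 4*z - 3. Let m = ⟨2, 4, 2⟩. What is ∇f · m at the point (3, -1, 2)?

16

∂f/∂x = 0
∂f/∂y = 6*y^2
∂f/∂z = -4
∇f at (3, -1, 2) = (0, 6, -4)
∇f · m = (0)(2) + (6)(4) + (-4)(2) = 16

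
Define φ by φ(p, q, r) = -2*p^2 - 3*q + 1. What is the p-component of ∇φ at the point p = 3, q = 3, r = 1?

(∇φ)_1 = ∂φ/∂p = -4*p
At (3, 3, 1): -12.

-12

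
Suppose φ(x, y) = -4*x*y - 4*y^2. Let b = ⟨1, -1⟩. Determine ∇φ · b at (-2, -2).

-16

∂φ/∂x = -4*y
∂φ/∂y = -4*x - 8*y
∇φ at (-2, -2) = (8, 24)
∇φ · b = (8)(1) + (24)(-1) = -16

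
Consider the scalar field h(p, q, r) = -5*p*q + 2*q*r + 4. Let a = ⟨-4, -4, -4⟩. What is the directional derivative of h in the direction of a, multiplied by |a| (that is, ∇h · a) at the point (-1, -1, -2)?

∂h/∂p = -5*q
∂h/∂q = -5*p + 2*r
∂h/∂r = 2*q
∇h at (-1, -1, -2) = (5, 1, -2)
∇h · a = (5)(-4) + (1)(-4) + (-2)(-4) = -16

-16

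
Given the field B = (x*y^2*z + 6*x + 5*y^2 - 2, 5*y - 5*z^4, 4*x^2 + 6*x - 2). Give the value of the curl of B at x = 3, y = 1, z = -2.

(∇×B)₁ = ∂B₃/∂y − ∂B₂/∂z = 20*z^3
(∇×B)₂ = ∂B₁/∂z − ∂B₃/∂x = x*y^2 - 8*x - 6
(∇×B)₃ = ∂B₂/∂x − ∂B₁/∂y = -2*x*y*z - 10*y
∇×B = (20*z^3, x*y^2 - 8*x - 6, -2*x*y*z - 10*y)
At (3, 1, -2): (-160, -27, 2).

(-160, -27, 2)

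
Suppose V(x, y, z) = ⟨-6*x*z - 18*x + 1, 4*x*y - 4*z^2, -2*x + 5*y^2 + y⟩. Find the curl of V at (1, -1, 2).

(∇×V)₁ = ∂V₃/∂y − ∂V₂/∂z = 10*y + 8*z + 1
(∇×V)₂ = ∂V₁/∂z − ∂V₃/∂x = -6*x + 2
(∇×V)₃ = ∂V₂/∂x − ∂V₁/∂y = 4*y
∇×V = (10*y + 8*z + 1, -6*x + 2, 4*y)
At (1, -1, 2): (7, -4, -4).

(7, -4, -4)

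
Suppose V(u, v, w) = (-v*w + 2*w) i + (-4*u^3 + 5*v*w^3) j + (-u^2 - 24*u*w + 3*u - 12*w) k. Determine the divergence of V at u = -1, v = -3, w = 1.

17

∂V₁/∂u = 0
∂V₂/∂v = 5*w^3
∂V₃/∂w = -24*u - 12
∇·V = -24*u + 5*w^3 - 12
At (-1, -3, 1): 17.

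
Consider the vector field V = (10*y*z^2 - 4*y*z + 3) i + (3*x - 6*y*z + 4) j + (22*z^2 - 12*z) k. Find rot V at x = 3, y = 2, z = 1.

(12, 32, -3)

(∇×V)₁ = ∂V₃/∂y − ∂V₂/∂z = 6*y
(∇×V)₂ = ∂V₁/∂z − ∂V₃/∂x = 20*y*z - 4*y
(∇×V)₃ = ∂V₂/∂x − ∂V₁/∂y = -10*z^2 + 4*z + 3
∇×V = (6*y, 20*y*z - 4*y, -10*z^2 + 4*z + 3)
At (3, 2, 1): (12, 32, -3).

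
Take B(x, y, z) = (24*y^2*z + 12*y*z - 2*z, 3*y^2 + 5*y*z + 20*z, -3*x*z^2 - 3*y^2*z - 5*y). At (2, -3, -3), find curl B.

(∇×B)₁ = ∂B₃/∂y − ∂B₂/∂z = -6*y*z - 5*y - 25
(∇×B)₂ = ∂B₁/∂z − ∂B₃/∂x = 24*y^2 + 12*y + 3*z^2 - 2
(∇×B)₃ = ∂B₂/∂x − ∂B₁/∂y = -48*y*z - 12*z
∇×B = (-6*y*z - 5*y - 25, 24*y^2 + 12*y + 3*z^2 - 2, -48*y*z - 12*z)
At (2, -3, -3): (-64, 205, -396).

(-64, 205, -396)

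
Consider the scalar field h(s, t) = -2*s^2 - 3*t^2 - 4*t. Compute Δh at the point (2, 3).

∂²h/∂s² = -4
∂²h/∂t² = -6
∇²h = -10
At (2, 3): -10.

-10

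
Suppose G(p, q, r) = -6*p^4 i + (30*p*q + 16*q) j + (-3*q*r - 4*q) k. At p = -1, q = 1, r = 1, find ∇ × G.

(-7, 0, 30)

(∇×G)₁ = ∂G₃/∂q − ∂G₂/∂r = -3*r - 4
(∇×G)₂ = ∂G₁/∂r − ∂G₃/∂p = 0
(∇×G)₃ = ∂G₂/∂p − ∂G₁/∂q = 30*q
∇×G = (-3*r - 4, 0, 30*q)
At (-1, 1, 1): (-7, 0, 30).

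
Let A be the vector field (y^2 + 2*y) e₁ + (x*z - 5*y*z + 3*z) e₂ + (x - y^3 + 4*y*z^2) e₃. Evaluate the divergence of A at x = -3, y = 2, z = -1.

∂A₁/∂x = 0
∂A₂/∂y = -5*z
∂A₃/∂z = 8*y*z
∇·A = 8*y*z - 5*z
At (-3, 2, -1): -11.

-11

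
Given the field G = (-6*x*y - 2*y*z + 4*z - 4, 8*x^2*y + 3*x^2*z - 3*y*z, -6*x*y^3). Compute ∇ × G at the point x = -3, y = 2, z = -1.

(195, 48, -98)

(∇×G)₁ = ∂G₃/∂y − ∂G₂/∂z = -3*x^2 - 18*x*y^2 + 3*y
(∇×G)₂ = ∂G₁/∂z − ∂G₃/∂x = 6*y^3 - 2*y + 4
(∇×G)₃ = ∂G₂/∂x − ∂G₁/∂y = 16*x*y + 6*x*z + 6*x + 2*z
∇×G = (-3*x^2 - 18*x*y^2 + 3*y, 6*y^3 - 2*y + 4, 16*x*y + 6*x*z + 6*x + 2*z)
At (-3, 2, -1): (195, 48, -98).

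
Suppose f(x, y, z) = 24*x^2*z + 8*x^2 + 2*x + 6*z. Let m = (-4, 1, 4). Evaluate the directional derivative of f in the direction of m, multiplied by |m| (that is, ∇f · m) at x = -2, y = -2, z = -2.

∂f/∂x = 48*x*z + 16*x + 2
∂f/∂y = 0
∂f/∂z = 24*x^2 + 6
∇f at (-2, -2, -2) = (162, 0, 102)
∇f · m = (162)(-4) + (0)(1) + (102)(4) = -240

-240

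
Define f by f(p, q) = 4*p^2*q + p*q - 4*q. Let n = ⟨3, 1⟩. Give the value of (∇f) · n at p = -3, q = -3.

∂f/∂p = 8*p*q + q
∂f/∂q = 4*p^2 + p - 4
∇f at (-3, -3) = (69, 29)
∇f · n = (69)(3) + (29)(1) = 236

236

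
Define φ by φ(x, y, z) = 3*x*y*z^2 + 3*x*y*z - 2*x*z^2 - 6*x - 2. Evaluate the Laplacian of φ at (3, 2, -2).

∂²φ/∂x² = 0
∂²φ/∂y² = 0
∂²φ/∂z² = 2*x*(3*y - 2)
∇²φ = 6*x*y - 4*x
At (3, 2, -2): 24.

24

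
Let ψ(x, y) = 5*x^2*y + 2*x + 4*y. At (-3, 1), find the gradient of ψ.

(-28, 49)

∂ψ/∂x = 10*x*y + 2
∂ψ/∂y = 5*x^2 + 4
∇ψ = (10*x*y + 2, 5*x^2 + 4)
At (-3, 1): (-28, 49).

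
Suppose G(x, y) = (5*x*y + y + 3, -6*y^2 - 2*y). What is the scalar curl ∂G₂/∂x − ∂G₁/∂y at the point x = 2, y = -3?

∂G₂/∂x = 0
∂G₁/∂y = 5*x + 1
Scalar curl = -5*x - 1
At (2, -3): -11.

-11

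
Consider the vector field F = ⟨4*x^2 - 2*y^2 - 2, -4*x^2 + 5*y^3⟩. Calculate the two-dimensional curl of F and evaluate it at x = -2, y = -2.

8

∂F₂/∂x = -8*x
∂F₁/∂y = -4*y
Scalar curl = -8*x + 4*y
At (-2, -2): 8.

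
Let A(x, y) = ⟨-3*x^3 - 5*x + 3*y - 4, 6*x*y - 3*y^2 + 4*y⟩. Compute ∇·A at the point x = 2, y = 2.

∂A₁/∂x = -9*x^2 - 5
∂A₂/∂y = 6*x - 6*y + 4
∇·A = -9*x^2 + 6*x - 6*y - 1
At (2, 2): -37.

-37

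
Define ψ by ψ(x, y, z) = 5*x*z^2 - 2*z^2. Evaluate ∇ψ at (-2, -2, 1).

∂ψ/∂x = 5*z^2
∂ψ/∂y = 0
∂ψ/∂z = 10*x*z - 4*z
∇ψ = (5*z^2, 0, 10*x*z - 4*z)
At (-2, -2, 1): (5, 0, -24).

(5, 0, -24)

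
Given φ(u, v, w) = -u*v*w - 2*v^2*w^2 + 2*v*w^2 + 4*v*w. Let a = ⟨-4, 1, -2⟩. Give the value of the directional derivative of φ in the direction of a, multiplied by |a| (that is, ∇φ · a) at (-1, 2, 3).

13

∂φ/∂u = -v*w
∂φ/∂v = -u*w - 4*v*w^2 + 2*w^2 + 4*w
∂φ/∂w = -u*v - 4*v^2*w + 4*v*w + 4*v
∇φ at (-1, 2, 3) = (-6, -39, -14)
∇φ · a = (-6)(-4) + (-39)(1) + (-14)(-2) = 13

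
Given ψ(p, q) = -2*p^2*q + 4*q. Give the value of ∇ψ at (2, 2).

∂ψ/∂p = -4*p*q
∂ψ/∂q = -2*p^2 + 4
∇ψ = (-4*p*q, -2*p^2 + 4)
At (2, 2): (-16, -4).

(-16, -4)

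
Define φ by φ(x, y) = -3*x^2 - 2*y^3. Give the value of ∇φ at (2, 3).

(-12, -54)

∂φ/∂x = -6*x
∂φ/∂y = -6*y^2
∇φ = (-6*x, -6*y^2)
At (2, 3): (-12, -54).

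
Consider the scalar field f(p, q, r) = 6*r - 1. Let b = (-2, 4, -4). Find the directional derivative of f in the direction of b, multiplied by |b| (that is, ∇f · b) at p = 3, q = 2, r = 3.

-24

∂f/∂p = 0
∂f/∂q = 0
∂f/∂r = 6
∇f at (3, 2, 3) = (0, 0, 6)
∇f · b = (0)(-2) + (0)(4) + (6)(-4) = -24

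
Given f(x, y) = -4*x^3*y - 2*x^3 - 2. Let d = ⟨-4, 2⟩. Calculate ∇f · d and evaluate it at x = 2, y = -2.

∂f/∂x = -12*x^2*y - 6*x^2
∂f/∂y = -4*x^3
∇f at (2, -2) = (72, -32)
∇f · d = (72)(-4) + (-32)(2) = -352

-352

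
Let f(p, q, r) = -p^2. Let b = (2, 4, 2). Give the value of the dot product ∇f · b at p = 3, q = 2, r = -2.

∂f/∂p = -2*p
∂f/∂q = 0
∂f/∂r = 0
∇f at (3, 2, -2) = (-6, 0, 0)
∇f · b = (-6)(2) + (0)(4) + (0)(2) = -12

-12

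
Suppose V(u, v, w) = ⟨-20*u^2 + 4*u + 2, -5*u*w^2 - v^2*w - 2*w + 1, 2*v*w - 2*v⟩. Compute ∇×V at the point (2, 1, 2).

(45, 0, -20)

(∇×V)₁ = ∂V₃/∂v − ∂V₂/∂w = 10*u*w + v^2 + 2*w
(∇×V)₂ = ∂V₁/∂w − ∂V₃/∂u = 0
(∇×V)₃ = ∂V₂/∂u − ∂V₁/∂v = -5*w^2
∇×V = (10*u*w + v^2 + 2*w, 0, -5*w^2)
At (2, 1, 2): (45, 0, -20).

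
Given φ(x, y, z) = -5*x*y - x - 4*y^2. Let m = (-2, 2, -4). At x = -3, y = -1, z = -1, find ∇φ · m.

∂φ/∂x = -5*y - 1
∂φ/∂y = -5*x - 8*y
∂φ/∂z = 0
∇φ at (-3, -1, -1) = (4, 23, 0)
∇φ · m = (4)(-2) + (23)(2) + (0)(-4) = 38

38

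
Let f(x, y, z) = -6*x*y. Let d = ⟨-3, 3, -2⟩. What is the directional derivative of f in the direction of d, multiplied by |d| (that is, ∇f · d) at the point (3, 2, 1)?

-18

∂f/∂x = -6*y
∂f/∂y = -6*x
∂f/∂z = 0
∇f at (3, 2, 1) = (-12, -18, 0)
∇f · d = (-12)(-3) + (-18)(3) + (0)(-2) = -18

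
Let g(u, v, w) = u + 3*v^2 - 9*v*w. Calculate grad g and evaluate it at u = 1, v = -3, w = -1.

(1, -9, 27)

∂g/∂u = 1
∂g/∂v = 6*v - 9*w
∂g/∂w = -9*v
∇g = (1, 6*v - 9*w, -9*v)
At (1, -3, -1): (1, -9, 27).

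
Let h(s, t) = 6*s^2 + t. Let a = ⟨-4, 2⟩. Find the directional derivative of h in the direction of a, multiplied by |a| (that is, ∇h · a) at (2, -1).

∂h/∂s = 12*s
∂h/∂t = 1
∇h at (2, -1) = (24, 1)
∇h · a = (24)(-4) + (1)(2) = -94

-94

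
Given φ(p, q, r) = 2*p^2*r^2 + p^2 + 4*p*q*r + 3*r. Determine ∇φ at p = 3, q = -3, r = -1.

(30, -12, -69)

∂φ/∂p = 4*p*r^2 + 2*p + 4*q*r
∂φ/∂q = 4*p*r
∂φ/∂r = 4*p^2*r + 4*p*q + 3
∇φ = (4*p*r^2 + 2*p + 4*q*r, 4*p*r, 4*p^2*r + 4*p*q + 3)
At (3, -3, -1): (30, -12, -69).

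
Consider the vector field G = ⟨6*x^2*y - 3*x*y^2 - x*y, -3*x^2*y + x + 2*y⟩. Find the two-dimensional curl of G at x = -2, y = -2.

∂G₂/∂x = -6*x*y + 1
∂G₁/∂y = 6*x^2 - 6*x*y - x
Scalar curl = -6*x^2 + x + 1
At (-2, -2): -25.

-25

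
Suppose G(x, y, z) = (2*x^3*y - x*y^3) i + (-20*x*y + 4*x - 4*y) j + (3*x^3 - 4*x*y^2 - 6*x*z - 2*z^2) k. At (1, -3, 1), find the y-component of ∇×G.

33

(∇×G)_2 = ∂G₁/∂z − ∂G₃/∂x
= 0 − (9*x^2 - 4*y^2 - 6*z)
= -9*x^2 + 4*y^2 + 6*z
At (1, -3, 1): 33.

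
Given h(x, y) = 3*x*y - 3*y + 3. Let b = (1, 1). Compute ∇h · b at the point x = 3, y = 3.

∂h/∂x = 3*y
∂h/∂y = 3*x - 3
∇h at (3, 3) = (9, 6)
∇h · b = (9)(1) + (6)(1) = 15

15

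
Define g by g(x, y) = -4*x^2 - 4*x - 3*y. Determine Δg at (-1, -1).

-8

∂²g/∂x² = -8
∂²g/∂y² = 0
∇²g = -8
At (-1, -1): -8.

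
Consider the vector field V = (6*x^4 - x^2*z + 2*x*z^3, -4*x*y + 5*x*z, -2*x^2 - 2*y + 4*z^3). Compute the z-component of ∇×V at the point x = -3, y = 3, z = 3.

3

(∇×V)_3 = ∂V₂/∂x − ∂V₁/∂y
= -4*y + 5*z − (0)
= -4*y + 5*z
At (-3, 3, 3): 3.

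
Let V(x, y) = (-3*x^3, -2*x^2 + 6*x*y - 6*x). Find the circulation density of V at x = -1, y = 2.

10

∂V₂/∂x = -4*x + 6*y - 6
∂V₁/∂y = 0
Scalar curl = -4*x + 6*y - 6
At (-1, 2): 10.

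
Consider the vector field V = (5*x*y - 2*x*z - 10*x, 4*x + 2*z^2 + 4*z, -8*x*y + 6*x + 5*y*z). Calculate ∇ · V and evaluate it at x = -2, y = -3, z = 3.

∂V₁/∂x = 5*y - 2*z - 10
∂V₂/∂y = 0
∂V₃/∂z = 5*y
∇·V = 10*y - 2*z - 10
At (-2, -3, 3): -46.

-46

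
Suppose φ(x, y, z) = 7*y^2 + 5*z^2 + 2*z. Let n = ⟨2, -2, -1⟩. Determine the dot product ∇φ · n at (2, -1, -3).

56

∂φ/∂x = 0
∂φ/∂y = 14*y
∂φ/∂z = 10*z + 2
∇φ at (2, -1, -3) = (0, -14, -28)
∇φ · n = (0)(2) + (-14)(-2) + (-28)(-1) = 56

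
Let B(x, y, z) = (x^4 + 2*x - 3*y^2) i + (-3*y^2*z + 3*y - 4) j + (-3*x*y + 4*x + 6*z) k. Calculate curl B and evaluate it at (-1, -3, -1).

(∇×B)₁ = ∂B₃/∂y − ∂B₂/∂z = -3*x + 3*y^2
(∇×B)₂ = ∂B₁/∂z − ∂B₃/∂x = 3*y - 4
(∇×B)₃ = ∂B₂/∂x − ∂B₁/∂y = 6*y
∇×B = (-3*x + 3*y^2, 3*y - 4, 6*y)
At (-1, -3, -1): (30, -13, -18).

(30, -13, -18)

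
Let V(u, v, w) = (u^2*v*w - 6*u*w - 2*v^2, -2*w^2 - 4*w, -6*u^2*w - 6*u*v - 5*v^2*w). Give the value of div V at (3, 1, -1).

-59

∂V₁/∂u = 2*u*v*w - 6*w
∂V₂/∂v = 0
∂V₃/∂w = -6*u^2 - 5*v^2
∇·V = -6*u^2 + 2*u*v*w - 5*v^2 - 6*w
At (3, 1, -1): -59.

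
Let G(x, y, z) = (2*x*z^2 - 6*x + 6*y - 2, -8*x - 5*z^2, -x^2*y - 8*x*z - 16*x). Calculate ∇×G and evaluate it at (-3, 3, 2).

(∇×G)₁ = ∂G₃/∂y − ∂G₂/∂z = -x^2 + 10*z
(∇×G)₂ = ∂G₁/∂z − ∂G₃/∂x = 2*x*y + 4*x*z + 8*z + 16
(∇×G)₃ = ∂G₂/∂x − ∂G₁/∂y = -14
∇×G = (-x^2 + 10*z, 2*x*y + 4*x*z + 8*z + 16, -14)
At (-3, 3, 2): (11, -10, -14).

(11, -10, -14)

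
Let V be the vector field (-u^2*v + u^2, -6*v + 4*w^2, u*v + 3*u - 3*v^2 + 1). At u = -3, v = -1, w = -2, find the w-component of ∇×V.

9

(∇×V)_3 = ∂V₂/∂u − ∂V₁/∂v
= 0 − (-u^2)
= u^2
At (-3, -1, -2): 9.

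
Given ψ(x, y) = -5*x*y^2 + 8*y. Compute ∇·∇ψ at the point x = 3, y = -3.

-30

∂²ψ/∂x² = 0
∂²ψ/∂y² = -10*x
∇²ψ = -10*x
At (3, -3): -30.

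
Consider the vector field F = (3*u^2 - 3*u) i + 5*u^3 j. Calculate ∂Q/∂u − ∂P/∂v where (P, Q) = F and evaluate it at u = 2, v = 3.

∂F₂/∂u = 15*u^2
∂F₁/∂v = 0
Scalar curl = 15*u^2
At (2, 3): 60.

60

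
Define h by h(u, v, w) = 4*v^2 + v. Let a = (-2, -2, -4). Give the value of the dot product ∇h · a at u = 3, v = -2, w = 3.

30

∂h/∂u = 0
∂h/∂v = 8*v + 1
∂h/∂w = 0
∇h at (3, -2, 3) = (0, -15, 0)
∇h · a = (0)(-2) + (-15)(-2) + (0)(-4) = 30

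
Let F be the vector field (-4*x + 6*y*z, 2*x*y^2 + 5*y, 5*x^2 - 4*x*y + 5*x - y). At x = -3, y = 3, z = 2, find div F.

∂F₁/∂x = -4
∂F₂/∂y = 4*x*y + 5
∂F₃/∂z = 0
∇·F = 4*x*y + 1
At (-3, 3, 2): -35.

-35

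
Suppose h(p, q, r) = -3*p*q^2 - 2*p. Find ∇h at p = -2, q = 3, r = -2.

(-29, 36, 0)

∂h/∂p = -3*q^2 - 2
∂h/∂q = -6*p*q
∂h/∂r = 0
∇h = (-3*q^2 - 2, -6*p*q, 0)
At (-2, 3, -2): (-29, 36, 0).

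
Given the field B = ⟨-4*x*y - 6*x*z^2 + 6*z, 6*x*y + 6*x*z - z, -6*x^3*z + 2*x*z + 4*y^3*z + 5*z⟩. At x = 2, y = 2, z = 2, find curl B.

(∇×B)₁ = ∂B₃/∂y − ∂B₂/∂z = -6*x + 12*y^2*z + 1
(∇×B)₂ = ∂B₁/∂z − ∂B₃/∂x = 18*x^2*z - 12*x*z - 2*z + 6
(∇×B)₃ = ∂B₂/∂x − ∂B₁/∂y = 4*x + 6*y + 6*z
∇×B = (-6*x + 12*y^2*z + 1, 18*x^2*z - 12*x*z - 2*z + 6, 4*x + 6*y + 6*z)
At (2, 2, 2): (85, 98, 32).

(85, 98, 32)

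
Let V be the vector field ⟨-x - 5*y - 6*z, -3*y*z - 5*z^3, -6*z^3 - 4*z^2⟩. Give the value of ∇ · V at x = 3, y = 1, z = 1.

-30

∂V₁/∂x = -1
∂V₂/∂y = -3*z
∂V₃/∂z = -18*z^2 - 8*z
∇·V = -18*z^2 - 11*z - 1
At (3, 1, 1): -30.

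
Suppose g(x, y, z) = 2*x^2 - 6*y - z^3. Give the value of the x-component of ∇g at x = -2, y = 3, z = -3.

(∇g)_1 = ∂g/∂x = 4*x
At (-2, 3, -3): -8.

-8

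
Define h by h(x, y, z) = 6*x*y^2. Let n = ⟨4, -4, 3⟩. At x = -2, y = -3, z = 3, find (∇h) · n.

-72

∂h/∂x = 6*y^2
∂h/∂y = 12*x*y
∂h/∂z = 0
∇h at (-2, -3, 3) = (54, 72, 0)
∇h · n = (54)(4) + (72)(-4) + (0)(3) = -72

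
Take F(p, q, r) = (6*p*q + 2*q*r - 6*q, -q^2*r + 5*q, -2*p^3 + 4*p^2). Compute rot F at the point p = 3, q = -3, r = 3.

(∇×F)₁ = ∂F₃/∂q − ∂F₂/∂r = q^2
(∇×F)₂ = ∂F₁/∂r − ∂F₃/∂p = 6*p^2 - 8*p + 2*q
(∇×F)₃ = ∂F₂/∂p − ∂F₁/∂q = -6*p - 2*r + 6
∇×F = (q^2, 6*p^2 - 8*p + 2*q, -6*p - 2*r + 6)
At (3, -3, 3): (9, 24, -18).

(9, 24, -18)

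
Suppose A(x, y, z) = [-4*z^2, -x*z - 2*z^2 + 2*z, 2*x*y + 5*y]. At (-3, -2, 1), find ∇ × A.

(-2, -4, -1)

(∇×A)₁ = ∂A₃/∂y − ∂A₂/∂z = 3*x + 4*z + 3
(∇×A)₂ = ∂A₁/∂z − ∂A₃/∂x = -2*y - 8*z
(∇×A)₃ = ∂A₂/∂x − ∂A₁/∂y = -z
∇×A = (3*x + 4*z + 3, -2*y - 8*z, -z)
At (-3, -2, 1): (-2, -4, -1).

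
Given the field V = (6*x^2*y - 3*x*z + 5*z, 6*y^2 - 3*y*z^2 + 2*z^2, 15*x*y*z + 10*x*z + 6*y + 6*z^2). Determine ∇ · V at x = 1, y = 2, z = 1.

∂V₁/∂x = 12*x*y - 3*z
∂V₂/∂y = 12*y - 3*z^2
∂V₃/∂z = 15*x*y + 10*x + 12*z
∇·V = 27*x*y + 10*x + 12*y - 3*z^2 + 9*z
At (1, 2, 1): 94.

94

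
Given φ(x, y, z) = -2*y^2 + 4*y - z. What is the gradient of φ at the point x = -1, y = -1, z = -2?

(0, 8, -1)

∂φ/∂x = 0
∂φ/∂y = -4*y + 4
∂φ/∂z = -1
∇φ = (0, -4*y + 4, -1)
At (-1, -1, -2): (0, 8, -1).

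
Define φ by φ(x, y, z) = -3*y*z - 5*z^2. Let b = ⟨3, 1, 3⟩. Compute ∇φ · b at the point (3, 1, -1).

∂φ/∂x = 0
∂φ/∂y = -3*z
∂φ/∂z = -3*y - 10*z
∇φ at (3, 1, -1) = (0, 3, 7)
∇φ · b = (0)(3) + (3)(1) + (7)(3) = 24

24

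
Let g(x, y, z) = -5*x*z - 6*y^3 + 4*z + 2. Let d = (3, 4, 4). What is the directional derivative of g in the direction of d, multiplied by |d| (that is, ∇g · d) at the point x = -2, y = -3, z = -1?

∂g/∂x = -5*z
∂g/∂y = -18*y^2
∂g/∂z = -5*x + 4
∇g at (-2, -3, -1) = (5, -162, 14)
∇g · d = (5)(3) + (-162)(4) + (14)(4) = -577

-577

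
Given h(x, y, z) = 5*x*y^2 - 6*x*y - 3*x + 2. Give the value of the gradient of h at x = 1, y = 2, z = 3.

∂h/∂x = 5*y^2 - 6*y - 3
∂h/∂y = 10*x*y - 6*x
∂h/∂z = 0
∇h = (5*y^2 - 6*y - 3, 10*x*y - 6*x, 0)
At (1, 2, 3): (5, 14, 0).

(5, 14, 0)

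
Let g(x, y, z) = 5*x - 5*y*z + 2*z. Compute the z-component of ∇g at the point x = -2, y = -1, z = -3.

7

(∇g)_3 = ∂g/∂z = -5*y + 2
At (-2, -1, -3): 7.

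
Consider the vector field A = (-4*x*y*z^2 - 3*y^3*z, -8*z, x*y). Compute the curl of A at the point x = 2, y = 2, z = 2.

(10, -90, 104)

(∇×A)₁ = ∂A₃/∂y − ∂A₂/∂z = x + 8
(∇×A)₂ = ∂A₁/∂z − ∂A₃/∂x = -8*x*y*z - 3*y^3 - y
(∇×A)₃ = ∂A₂/∂x − ∂A₁/∂y = 4*x*z^2 + 9*y^2*z
∇×A = (x + 8, -8*x*y*z - 3*y^3 - y, 4*x*z^2 + 9*y^2*z)
At (2, 2, 2): (10, -90, 104).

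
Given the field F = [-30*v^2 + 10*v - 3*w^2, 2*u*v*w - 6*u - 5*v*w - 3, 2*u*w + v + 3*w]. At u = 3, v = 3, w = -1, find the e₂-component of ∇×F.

8

(∇×F)_2 = ∂F₁/∂w − ∂F₃/∂u
= -6*w − (2*w)
= -8*w
At (3, 3, -1): 8.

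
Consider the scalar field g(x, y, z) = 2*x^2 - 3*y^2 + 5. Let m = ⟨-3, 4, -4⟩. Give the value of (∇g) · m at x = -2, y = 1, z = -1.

0

∂g/∂x = 4*x
∂g/∂y = -6*y
∂g/∂z = 0
∇g at (-2, 1, -1) = (-8, -6, 0)
∇g · m = (-8)(-3) + (-6)(4) + (0)(-4) = 0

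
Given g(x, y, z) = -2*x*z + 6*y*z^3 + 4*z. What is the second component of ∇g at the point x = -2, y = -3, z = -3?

(∇g)_2 = ∂g/∂y = 6*z^3
At (-2, -3, -3): -162.

-162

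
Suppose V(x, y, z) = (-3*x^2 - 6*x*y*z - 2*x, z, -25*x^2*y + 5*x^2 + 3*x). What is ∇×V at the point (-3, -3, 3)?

(-226, 423, -54)

(∇×V)₁ = ∂V₃/∂y − ∂V₂/∂z = -25*x^2 - 1
(∇×V)₂ = ∂V₁/∂z − ∂V₃/∂x = 44*x*y - 10*x - 3
(∇×V)₃ = ∂V₂/∂x − ∂V₁/∂y = 6*x*z
∇×V = (-25*x^2 - 1, 44*x*y - 10*x - 3, 6*x*z)
At (-3, -3, 3): (-226, 423, -54).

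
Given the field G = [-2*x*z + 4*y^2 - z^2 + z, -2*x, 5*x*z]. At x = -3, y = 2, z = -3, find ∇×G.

(∇×G)₁ = ∂G₃/∂y − ∂G₂/∂z = 0
(∇×G)₂ = ∂G₁/∂z − ∂G₃/∂x = -2*x - 7*z + 1
(∇×G)₃ = ∂G₂/∂x − ∂G₁/∂y = -8*y - 2
∇×G = (0, -2*x - 7*z + 1, -8*y - 2)
At (-3, 2, -3): (0, 28, -18).

(0, 28, -18)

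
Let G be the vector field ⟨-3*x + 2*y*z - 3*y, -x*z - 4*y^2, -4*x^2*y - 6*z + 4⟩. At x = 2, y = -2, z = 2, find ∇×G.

(-14, -36, -3)

(∇×G)₁ = ∂G₃/∂y − ∂G₂/∂z = -4*x^2 + x
(∇×G)₂ = ∂G₁/∂z − ∂G₃/∂x = 8*x*y + 2*y
(∇×G)₃ = ∂G₂/∂x − ∂G₁/∂y = -3*z + 3
∇×G = (-4*x^2 + x, 8*x*y + 2*y, -3*z + 3)
At (2, -2, 2): (-14, -36, -3).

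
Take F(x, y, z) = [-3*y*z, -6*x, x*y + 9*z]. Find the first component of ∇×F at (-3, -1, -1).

(∇×F)_1 = ∂F₃/∂y − ∂F₂/∂z
= x − (0)
= x
At (-3, -1, -1): -3.

-3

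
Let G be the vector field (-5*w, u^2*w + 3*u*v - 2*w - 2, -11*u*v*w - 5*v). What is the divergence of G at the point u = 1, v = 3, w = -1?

∂G₁/∂u = 0
∂G₂/∂v = 3*u
∂G₃/∂w = -11*u*v
∇·G = -11*u*v + 3*u
At (1, 3, -1): -30.

-30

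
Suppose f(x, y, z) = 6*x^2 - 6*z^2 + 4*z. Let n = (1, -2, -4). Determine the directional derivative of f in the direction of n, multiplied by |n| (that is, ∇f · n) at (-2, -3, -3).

-184

∂f/∂x = 12*x
∂f/∂y = 0
∂f/∂z = -12*z + 4
∇f at (-2, -3, -3) = (-24, 0, 40)
∇f · n = (-24)(1) + (0)(-2) + (40)(-4) = -184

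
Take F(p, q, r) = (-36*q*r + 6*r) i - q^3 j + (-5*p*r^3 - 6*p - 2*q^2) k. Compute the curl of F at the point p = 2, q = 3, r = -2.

(∇×F)₁ = ∂F₃/∂q − ∂F₂/∂r = -4*q
(∇×F)₂ = ∂F₁/∂r − ∂F₃/∂p = -36*q + 5*r^3 + 12
(∇×F)₃ = ∂F₂/∂p − ∂F₁/∂q = 36*r
∇×F = (-4*q, -36*q + 5*r^3 + 12, 36*r)
At (2, 3, -2): (-12, -136, -72).

(-12, -136, -72)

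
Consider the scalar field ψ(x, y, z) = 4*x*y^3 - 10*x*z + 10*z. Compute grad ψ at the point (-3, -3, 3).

∂ψ/∂x = 4*y^3 - 10*z
∂ψ/∂y = 12*x*y^2
∂ψ/∂z = -10*x + 10
∇ψ = (4*y^3 - 10*z, 12*x*y^2, -10*x + 10)
At (-3, -3, 3): (-138, -324, 40).

(-138, -324, 40)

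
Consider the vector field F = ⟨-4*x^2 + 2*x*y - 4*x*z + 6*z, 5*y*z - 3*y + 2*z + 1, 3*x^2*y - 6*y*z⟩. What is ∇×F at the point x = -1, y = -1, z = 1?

(∇×F)₁ = ∂F₃/∂y − ∂F₂/∂z = 3*x^2 - 5*y - 6*z - 2
(∇×F)₂ = ∂F₁/∂z − ∂F₃/∂x = -6*x*y - 4*x + 6
(∇×F)₃ = ∂F₂/∂x − ∂F₁/∂y = -2*x
∇×F = (3*x^2 - 5*y - 6*z - 2, -6*x*y - 4*x + 6, -2*x)
At (-1, -1, 1): (0, 4, 2).

(0, 4, 2)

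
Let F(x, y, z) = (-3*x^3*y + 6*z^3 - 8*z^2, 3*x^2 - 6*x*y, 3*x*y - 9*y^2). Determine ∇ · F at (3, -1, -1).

63

∂F₁/∂x = -9*x^2*y
∂F₂/∂y = -6*x
∂F₃/∂z = 0
∇·F = -9*x^2*y - 6*x
At (3, -1, -1): 63.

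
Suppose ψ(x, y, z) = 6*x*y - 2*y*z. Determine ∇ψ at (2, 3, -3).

(18, 18, -6)

∂ψ/∂x = 6*y
∂ψ/∂y = 6*x - 2*z
∂ψ/∂z = -2*y
∇ψ = (6*y, 6*x - 2*z, -2*y)
At (2, 3, -3): (18, 18, -6).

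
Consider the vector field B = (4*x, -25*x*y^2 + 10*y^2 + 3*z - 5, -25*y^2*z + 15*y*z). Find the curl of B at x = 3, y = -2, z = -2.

(∇×B)₁ = ∂B₃/∂y − ∂B₂/∂z = -50*y*z + 15*z - 3
(∇×B)₂ = ∂B₁/∂z − ∂B₃/∂x = 0
(∇×B)₃ = ∂B₂/∂x − ∂B₁/∂y = -25*y^2
∇×B = (-50*y*z + 15*z - 3, 0, -25*y^2)
At (3, -2, -2): (-233, 0, -100).

(-233, 0, -100)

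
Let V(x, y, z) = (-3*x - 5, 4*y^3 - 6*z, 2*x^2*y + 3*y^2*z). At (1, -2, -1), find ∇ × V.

(∇×V)₁ = ∂V₃/∂y − ∂V₂/∂z = 2*x^2 + 6*y*z + 6
(∇×V)₂ = ∂V₁/∂z − ∂V₃/∂x = -4*x*y
(∇×V)₃ = ∂V₂/∂x − ∂V₁/∂y = 0
∇×V = (2*x^2 + 6*y*z + 6, -4*x*y, 0)
At (1, -2, -1): (20, 8, 0).

(20, 8, 0)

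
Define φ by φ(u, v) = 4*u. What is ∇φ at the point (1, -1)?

(4, 0)

∂φ/∂u = 4
∂φ/∂v = 0
∇φ = (4, 0)
At (1, -1): (4, 0).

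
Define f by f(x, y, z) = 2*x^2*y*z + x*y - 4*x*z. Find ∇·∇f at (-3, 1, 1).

4

∂²f/∂x² = 4*y*z
∂²f/∂y² = 0
∂²f/∂z² = 0
∇²f = 4*y*z
At (-3, 1, 1): 4.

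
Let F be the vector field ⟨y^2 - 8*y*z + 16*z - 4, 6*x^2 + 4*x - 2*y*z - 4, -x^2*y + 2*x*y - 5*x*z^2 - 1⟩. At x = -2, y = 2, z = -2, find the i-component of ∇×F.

(∇×F)_1 = ∂F₃/∂y − ∂F₂/∂z
= -x^2 + 2*x − (-2*y)
= -x^2 + 2*x + 2*y
At (-2, 2, -2): -4.

-4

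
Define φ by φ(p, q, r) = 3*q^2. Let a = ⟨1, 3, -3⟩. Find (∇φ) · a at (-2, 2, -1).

36

∂φ/∂p = 0
∂φ/∂q = 6*q
∂φ/∂r = 0
∇φ at (-2, 2, -1) = (0, 12, 0)
∇φ · a = (0)(1) + (12)(3) + (0)(-3) = 36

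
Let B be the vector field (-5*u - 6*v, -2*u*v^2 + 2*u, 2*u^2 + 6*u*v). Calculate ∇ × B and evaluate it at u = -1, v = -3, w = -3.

(∇×B)₁ = ∂B₃/∂v − ∂B₂/∂w = 6*u
(∇×B)₂ = ∂B₁/∂w − ∂B₃/∂u = -4*u - 6*v
(∇×B)₃ = ∂B₂/∂u − ∂B₁/∂v = -2*v^2 + 8
∇×B = (6*u, -4*u - 6*v, -2*v^2 + 8)
At (-1, -3, -3): (-6, 22, -10).

(-6, 22, -10)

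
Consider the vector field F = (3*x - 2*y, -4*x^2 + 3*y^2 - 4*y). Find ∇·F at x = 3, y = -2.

∂F₁/∂x = 3
∂F₂/∂y = 6*y - 4
∇·F = 6*y - 1
At (3, -2): -13.

-13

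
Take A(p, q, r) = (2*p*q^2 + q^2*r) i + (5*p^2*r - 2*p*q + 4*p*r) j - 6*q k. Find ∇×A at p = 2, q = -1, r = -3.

(-34, 1, -68)

(∇×A)₁ = ∂A₃/∂q − ∂A₂/∂r = -5*p^2 - 4*p - 6
(∇×A)₂ = ∂A₁/∂r − ∂A₃/∂p = q^2
(∇×A)₃ = ∂A₂/∂p − ∂A₁/∂q = -4*p*q + 10*p*r - 2*q*r - 2*q + 4*r
∇×A = (-5*p^2 - 4*p - 6, q^2, -4*p*q + 10*p*r - 2*q*r - 2*q + 4*r)
At (2, -1, -3): (-34, 1, -68).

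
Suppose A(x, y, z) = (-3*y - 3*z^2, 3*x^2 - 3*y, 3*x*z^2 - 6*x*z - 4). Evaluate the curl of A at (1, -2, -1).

(0, -3, 9)

(∇×A)₁ = ∂A₃/∂y − ∂A₂/∂z = 0
(∇×A)₂ = ∂A₁/∂z − ∂A₃/∂x = -3*z^2
(∇×A)₃ = ∂A₂/∂x − ∂A₁/∂y = 6*x + 3
∇×A = (0, -3*z^2, 6*x + 3)
At (1, -2, -1): (0, -3, 9).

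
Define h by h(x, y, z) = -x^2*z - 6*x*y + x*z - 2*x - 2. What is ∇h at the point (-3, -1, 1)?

(11, 18, -12)

∂h/∂x = -2*x*z - 6*y + z - 2
∂h/∂y = -6*x
∂h/∂z = -x^2 + x
∇h = (-2*x*z - 6*y + z - 2, -6*x, -x^2 + x)
At (-3, -1, 1): (11, 18, -12).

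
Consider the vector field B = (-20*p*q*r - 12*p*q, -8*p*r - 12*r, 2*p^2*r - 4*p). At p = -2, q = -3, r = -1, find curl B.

(-4, -124, 24)

(∇×B)₁ = ∂B₃/∂q − ∂B₂/∂r = 8*p + 12
(∇×B)₂ = ∂B₁/∂r − ∂B₃/∂p = -20*p*q - 4*p*r + 4
(∇×B)₃ = ∂B₂/∂p − ∂B₁/∂q = 20*p*r + 12*p - 8*r
∇×B = (8*p + 12, -20*p*q - 4*p*r + 4, 20*p*r + 12*p - 8*r)
At (-2, -3, -1): (-4, -124, 24).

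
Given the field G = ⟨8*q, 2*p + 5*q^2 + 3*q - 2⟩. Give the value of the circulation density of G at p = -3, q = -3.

-6

∂G₂/∂p = 2
∂G₁/∂q = 8
Scalar curl = -6
At (-3, -3): -6.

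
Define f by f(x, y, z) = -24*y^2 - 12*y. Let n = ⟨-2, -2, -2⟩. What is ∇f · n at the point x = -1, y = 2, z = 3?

∂f/∂x = 0
∂f/∂y = -48*y - 12
∂f/∂z = 0
∇f at (-1, 2, 3) = (0, -108, 0)
∇f · n = (0)(-2) + (-108)(-2) + (0)(-2) = 216

216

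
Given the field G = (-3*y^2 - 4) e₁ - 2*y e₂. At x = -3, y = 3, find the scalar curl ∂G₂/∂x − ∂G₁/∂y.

18

∂G₂/∂x = 0
∂G₁/∂y = -6*y
Scalar curl = 6*y
At (-3, 3): 18.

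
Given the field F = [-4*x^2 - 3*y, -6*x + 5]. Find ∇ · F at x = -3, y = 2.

24

∂F₁/∂x = -8*x
∂F₂/∂y = 0
∇·F = -8*x
At (-3, 2): 24.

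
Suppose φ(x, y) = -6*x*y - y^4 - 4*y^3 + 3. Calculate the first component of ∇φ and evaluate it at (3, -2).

12

(∇φ)_1 = ∂φ/∂x = -6*y
At (3, -2): 12.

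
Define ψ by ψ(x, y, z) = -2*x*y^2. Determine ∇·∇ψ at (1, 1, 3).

-4

∂²ψ/∂x² = 0
∂²ψ/∂y² = -4*x
∂²ψ/∂z² = 0
∇²ψ = -4*x
At (1, 1, 3): -4.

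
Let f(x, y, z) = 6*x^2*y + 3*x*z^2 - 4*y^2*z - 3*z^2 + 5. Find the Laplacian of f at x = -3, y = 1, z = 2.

-28

∂²f/∂x² = 12*y
∂²f/∂y² = -8*z
∂²f/∂z² = 6*(x - 1)
∇²f = 6*x + 12*y - 8*z - 6
At (-3, 1, 2): -28.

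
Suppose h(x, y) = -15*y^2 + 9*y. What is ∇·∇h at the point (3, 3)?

∂²h/∂x² = 0
∂²h/∂y² = -30
∇²h = -30
At (3, 3): -30.

-30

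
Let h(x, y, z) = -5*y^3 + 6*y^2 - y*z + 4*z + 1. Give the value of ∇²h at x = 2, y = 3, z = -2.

-78

∂²h/∂x² = 0
∂²h/∂y² = 6*(-5*y + 2)
∂²h/∂z² = 0
∇²h = -30*y + 12
At (2, 3, -2): -78.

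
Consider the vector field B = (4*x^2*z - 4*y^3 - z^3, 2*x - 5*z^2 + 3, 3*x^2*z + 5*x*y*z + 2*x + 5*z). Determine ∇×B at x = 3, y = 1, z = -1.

(-25, 54, 14)

(∇×B)₁ = ∂B₃/∂y − ∂B₂/∂z = 5*x*z + 10*z
(∇×B)₂ = ∂B₁/∂z − ∂B₃/∂x = 4*x^2 - 6*x*z - 5*y*z - 3*z^2 - 2
(∇×B)₃ = ∂B₂/∂x − ∂B₁/∂y = 12*y^2 + 2
∇×B = (5*x*z + 10*z, 4*x^2 - 6*x*z - 5*y*z - 3*z^2 - 2, 12*y^2 + 2)
At (3, 1, -1): (-25, 54, 14).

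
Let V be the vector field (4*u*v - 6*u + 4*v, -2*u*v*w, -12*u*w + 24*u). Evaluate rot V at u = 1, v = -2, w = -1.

(∇×V)₁ = ∂V₃/∂v − ∂V₂/∂w = 2*u*v
(∇×V)₂ = ∂V₁/∂w − ∂V₃/∂u = 12*w - 24
(∇×V)₃ = ∂V₂/∂u − ∂V₁/∂v = -4*u - 2*v*w - 4
∇×V = (2*u*v, 12*w - 24, -4*u - 2*v*w - 4)
At (1, -2, -1): (-4, -36, -12).

(-4, -36, -12)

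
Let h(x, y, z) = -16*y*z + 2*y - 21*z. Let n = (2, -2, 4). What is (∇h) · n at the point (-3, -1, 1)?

∂h/∂x = 0
∂h/∂y = -16*z + 2
∂h/∂z = -16*y - 21
∇h at (-3, -1, 1) = (0, -14, -5)
∇h · n = (0)(2) + (-14)(-2) + (-5)(4) = 8

8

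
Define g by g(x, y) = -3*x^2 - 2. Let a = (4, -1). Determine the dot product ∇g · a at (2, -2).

∂g/∂x = -6*x
∂g/∂y = 0
∇g at (2, -2) = (-12, 0)
∇g · a = (-12)(4) + (0)(-1) = -48

-48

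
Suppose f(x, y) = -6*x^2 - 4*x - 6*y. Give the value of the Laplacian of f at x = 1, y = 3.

∂²f/∂x² = -12
∂²f/∂y² = 0
∇²f = -12
At (1, 3): -12.

-12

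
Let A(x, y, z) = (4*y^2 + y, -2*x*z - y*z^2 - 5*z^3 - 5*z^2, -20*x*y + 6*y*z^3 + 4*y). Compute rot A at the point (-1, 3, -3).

(∇×A)₁ = ∂A₃/∂y − ∂A₂/∂z = -18*x + 2*y*z + 6*z^3 + 15*z^2 + 10*z + 4
(∇×A)₂ = ∂A₁/∂z − ∂A₃/∂x = 20*y
(∇×A)₃ = ∂A₂/∂x − ∂A₁/∂y = -8*y - 2*z - 1
∇×A = (-18*x + 2*y*z + 6*z^3 + 15*z^2 + 10*z + 4, 20*y, -8*y - 2*z - 1)
At (-1, 3, -3): (-53, 60, -19).

(-53, 60, -19)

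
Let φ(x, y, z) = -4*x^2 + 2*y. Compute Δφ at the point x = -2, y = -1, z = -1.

∂²φ/∂x² = -8
∂²φ/∂y² = 0
∂²φ/∂z² = 0
∇²φ = -8
At (-2, -1, -1): -8.

-8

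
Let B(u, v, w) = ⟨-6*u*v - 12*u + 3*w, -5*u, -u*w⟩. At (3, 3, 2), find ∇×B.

(0, 5, 13)

(∇×B)₁ = ∂B₃/∂v − ∂B₂/∂w = 0
(∇×B)₂ = ∂B₁/∂w − ∂B₃/∂u = w + 3
(∇×B)₃ = ∂B₂/∂u − ∂B₁/∂v = 6*u - 5
∇×B = (0, w + 3, 6*u - 5)
At (3, 3, 2): (0, 5, 13).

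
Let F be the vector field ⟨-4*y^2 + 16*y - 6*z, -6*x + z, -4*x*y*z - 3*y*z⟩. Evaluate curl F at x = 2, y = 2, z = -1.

(∇×F)₁ = ∂F₃/∂y − ∂F₂/∂z = -4*x*z - 3*z - 1
(∇×F)₂ = ∂F₁/∂z − ∂F₃/∂x = 4*y*z - 6
(∇×F)₃ = ∂F₂/∂x − ∂F₁/∂y = 8*y - 22
∇×F = (-4*x*z - 3*z - 1, 4*y*z - 6, 8*y - 22)
At (2, 2, -1): (10, -14, -6).

(10, -14, -6)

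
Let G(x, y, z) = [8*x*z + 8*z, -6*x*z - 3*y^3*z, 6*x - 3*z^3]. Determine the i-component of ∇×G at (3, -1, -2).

15

(∇×G)_1 = ∂G₃/∂y − ∂G₂/∂z
= 0 − (-6*x - 3*y^3)
= 6*x + 3*y^3
At (3, -1, -2): 15.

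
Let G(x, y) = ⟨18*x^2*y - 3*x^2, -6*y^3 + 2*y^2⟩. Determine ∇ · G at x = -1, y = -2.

∂G₁/∂x = 36*x*y - 6*x
∂G₂/∂y = -18*y^2 + 4*y
∇·G = 36*x*y - 6*x - 18*y^2 + 4*y
At (-1, -2): -2.

-2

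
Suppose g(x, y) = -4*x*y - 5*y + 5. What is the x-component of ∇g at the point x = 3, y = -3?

(∇g)_1 = ∂g/∂x = -4*y
At (3, -3): 12.

12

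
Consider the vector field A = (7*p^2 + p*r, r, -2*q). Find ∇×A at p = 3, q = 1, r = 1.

(-3, 3, 0)

(∇×A)₁ = ∂A₃/∂q − ∂A₂/∂r = -3
(∇×A)₂ = ∂A₁/∂r − ∂A₃/∂p = p
(∇×A)₃ = ∂A₂/∂p − ∂A₁/∂q = 0
∇×A = (-3, p, 0)
At (3, 1, 1): (-3, 3, 0).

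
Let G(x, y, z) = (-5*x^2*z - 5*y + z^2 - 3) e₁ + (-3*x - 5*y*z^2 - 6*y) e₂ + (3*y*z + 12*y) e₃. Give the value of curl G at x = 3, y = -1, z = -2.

(26, -49, 2)

(∇×G)₁ = ∂G₃/∂y − ∂G₂/∂z = 10*y*z + 3*z + 12
(∇×G)₂ = ∂G₁/∂z − ∂G₃/∂x = -5*x^2 + 2*z
(∇×G)₃ = ∂G₂/∂x − ∂G₁/∂y = 2
∇×G = (10*y*z + 3*z + 12, -5*x^2 + 2*z, 2)
At (3, -1, -2): (26, -49, 2).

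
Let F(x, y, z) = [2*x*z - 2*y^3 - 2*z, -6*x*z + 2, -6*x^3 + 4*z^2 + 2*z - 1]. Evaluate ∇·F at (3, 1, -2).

∂F₁/∂x = 2*z
∂F₂/∂y = 0
∂F₃/∂z = 8*z + 2
∇·F = 10*z + 2
At (3, 1, -2): -18.

-18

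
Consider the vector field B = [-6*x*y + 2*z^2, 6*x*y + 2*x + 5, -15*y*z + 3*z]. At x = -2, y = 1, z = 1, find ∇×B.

(∇×B)₁ = ∂B₃/∂y − ∂B₂/∂z = -15*z
(∇×B)₂ = ∂B₁/∂z − ∂B₃/∂x = 4*z
(∇×B)₃ = ∂B₂/∂x − ∂B₁/∂y = 6*x + 6*y + 2
∇×B = (-15*z, 4*z, 6*x + 6*y + 2)
At (-2, 1, 1): (-15, 4, -4).

(-15, 4, -4)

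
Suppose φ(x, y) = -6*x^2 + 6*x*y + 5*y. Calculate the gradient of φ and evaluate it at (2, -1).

∂φ/∂x = -12*x + 6*y
∂φ/∂y = 6*x + 5
∇φ = (-12*x + 6*y, 6*x + 5)
At (2, -1): (-30, 17).

(-30, 17)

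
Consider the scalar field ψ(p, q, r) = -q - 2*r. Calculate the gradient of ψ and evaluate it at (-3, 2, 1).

(0, -1, -2)

∂ψ/∂p = 0
∂ψ/∂q = -1
∂ψ/∂r = -2
∇ψ = (0, -1, -2)
At (-3, 2, 1): (0, -1, -2).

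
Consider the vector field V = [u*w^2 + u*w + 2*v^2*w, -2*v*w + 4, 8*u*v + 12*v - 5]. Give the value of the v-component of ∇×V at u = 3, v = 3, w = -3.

-21

(∇×V)_2 = ∂V₁/∂w − ∂V₃/∂u
= 2*u*w + u + 2*v^2 − (8*v)
= 2*u*w + u + 2*v^2 - 8*v
At (3, 3, -3): -21.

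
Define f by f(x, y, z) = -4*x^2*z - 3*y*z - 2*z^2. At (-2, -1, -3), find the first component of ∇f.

-48

(∇f)_1 = ∂f/∂x = -8*x*z
At (-2, -1, -3): -48.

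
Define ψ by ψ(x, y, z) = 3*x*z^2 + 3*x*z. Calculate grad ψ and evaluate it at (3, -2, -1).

∂ψ/∂x = 3*z^2 + 3*z
∂ψ/∂y = 0
∂ψ/∂z = 6*x*z + 3*x
∇ψ = (3*z^2 + 3*z, 0, 6*x*z + 3*x)
At (3, -2, -1): (0, 0, -9).

(0, 0, -9)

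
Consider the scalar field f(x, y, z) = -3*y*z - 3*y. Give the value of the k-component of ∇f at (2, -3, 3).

(∇f)_3 = ∂f/∂z = -3*y
At (2, -3, 3): 9.

9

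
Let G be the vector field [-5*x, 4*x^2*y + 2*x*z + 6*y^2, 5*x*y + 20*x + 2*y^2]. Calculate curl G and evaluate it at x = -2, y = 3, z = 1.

(6, -35, -46)

(∇×G)₁ = ∂G₃/∂y − ∂G₂/∂z = 3*x + 4*y
(∇×G)₂ = ∂G₁/∂z − ∂G₃/∂x = -5*y - 20
(∇×G)₃ = ∂G₂/∂x − ∂G₁/∂y = 8*x*y + 2*z
∇×G = (3*x + 4*y, -5*y - 20, 8*x*y + 2*z)
At (-2, 3, 1): (6, -35, -46).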